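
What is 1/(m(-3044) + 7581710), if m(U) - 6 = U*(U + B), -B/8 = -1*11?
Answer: 1/16579780 ≈ 6.0314e-8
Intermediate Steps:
B = 88 (B = -(-8)*11 = -8*(-11) = 88)
m(U) = 6 + U*(88 + U) (m(U) = 6 + U*(U + 88) = 6 + U*(88 + U))
1/(m(-3044) + 7581710) = 1/((6 + (-3044)² + 88*(-3044)) + 7581710) = 1/((6 + 9265936 - 267872) + 7581710) = 1/(8998070 + 7581710) = 1/16579780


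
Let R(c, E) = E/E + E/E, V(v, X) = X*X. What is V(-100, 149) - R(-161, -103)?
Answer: 22199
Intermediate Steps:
V(v, X) = X²
R(c, E) = 2 (R(c, E) = 1 + 1 = 2)
V(-100, 149) - R(-161, -103) = 149² - 1*2 = 22201 - 2 = 22199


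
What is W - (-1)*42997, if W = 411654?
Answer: 454651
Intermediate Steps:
W - (-1)*42997 = 411654 - (-1)*42997 = 411654 - 1*(-42997) = 411654 + 42997 = 454651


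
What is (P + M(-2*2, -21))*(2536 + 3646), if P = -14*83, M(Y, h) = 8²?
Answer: -6787836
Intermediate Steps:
M(Y, h) = 64
P = -1162
(P + M(-2*2, -21))*(2536 + 3646) = (-1162 + 64)*(2536 + 3646) = -1098*6182 = -6787836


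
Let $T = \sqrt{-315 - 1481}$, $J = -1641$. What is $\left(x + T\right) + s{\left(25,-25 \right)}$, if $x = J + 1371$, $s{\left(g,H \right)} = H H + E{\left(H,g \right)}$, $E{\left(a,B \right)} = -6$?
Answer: $349 + 2 i \sqrt{449} \approx 349.0 + 42.379 i$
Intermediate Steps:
$s{\left(g,H \right)} = -6 + H^{2}$ ($s{\left(g,H \right)} = H H - 6 = H^{2} - 6 = -6 + H^{2}$)
$x = -270$ ($x = -1641 + 1371 = -270$)
$T = 2 i \sqrt{449}$ ($T = \sqrt{-1796} = 2 i \sqrt{449} \approx 42.379 i$)
$\left(x + T\right) + s{\left(25,-25 \right)} = \left(-270 + 2 i \sqrt{449}\right) - \left(6 - \left(-25\right)^{2}\right) = \left(-270 + 2 i \sqrt{449}\right) + \left(-6 + 625\right) = \left(-270 + 2 i \sqrt{449}\right) + 619 = 349 + 2 i \sqrt{449}$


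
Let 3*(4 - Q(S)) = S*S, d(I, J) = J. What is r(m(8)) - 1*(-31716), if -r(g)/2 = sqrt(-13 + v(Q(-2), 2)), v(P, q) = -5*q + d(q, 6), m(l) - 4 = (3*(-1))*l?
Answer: 31716 - 2*I*sqrt(17) ≈ 31716.0 - 8.2462*I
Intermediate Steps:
m(l) = 4 - 3*l (m(l) = 4 + (3*(-1))*l = 4 - 3*l)
Q(S) = 4 - S**2/3 (Q(S) = 4 - S*S/3 = 4 - S**2/3)
v(P, q) = 6 - 5*q (v(P, q) = -5*q + 6 = 6 - 5*q)
r(g) = -2*I*sqrt(17) (r(g) = -2*sqrt(-13 + (6 - 5*2)) = -2*sqrt(-13 + (6 - 10)) = -2*sqrt(-13 - 4) = -2*I*sqrt(17))
r(m(8)) - 1*(-31716) = -2*I*sqrt(17) - 1*(-31716) = -2*I*sqrt(17) + 31716 = 31716 - 2*I*sqrt(17)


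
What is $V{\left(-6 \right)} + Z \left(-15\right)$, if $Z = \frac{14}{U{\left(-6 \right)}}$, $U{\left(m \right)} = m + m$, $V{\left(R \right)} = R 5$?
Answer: $- \frac{25}{2} \approx -12.5$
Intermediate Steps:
$V{\left(R \right)} = 5 R$
$U{\left(m \right)} = 2 m$
$Z = - \frac{7}{6}$ ($Z = \frac{14}{2 \left(-6\right)} = \frac{14}{-12} = 14 \left(- \frac{1}{12}\right) = - \frac{7}{6} \approx -1.1667$)
$V{\left(-6 \right)} + Z \left(-15\right) = 5 \left(-6\right) - - \frac{35}{2} = -30 + \frac{35}{2} = - \frac{25}{2}$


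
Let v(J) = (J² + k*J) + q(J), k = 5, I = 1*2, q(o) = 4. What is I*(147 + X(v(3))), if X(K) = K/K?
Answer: 296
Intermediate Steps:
I = 2
v(J) = 4 + J² + 5*J (v(J) = (J² + 5*J) + 4 = 4 + J² + 5*J)
X(K) = 1
I*(147 + X(v(3))) = 2*(147 + 1) = 2*148 = 296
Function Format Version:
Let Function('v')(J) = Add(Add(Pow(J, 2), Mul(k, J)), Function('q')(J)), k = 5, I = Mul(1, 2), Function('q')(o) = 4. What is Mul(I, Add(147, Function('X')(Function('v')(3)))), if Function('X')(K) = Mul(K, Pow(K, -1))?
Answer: 296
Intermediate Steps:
I = 2
Function('v')(J) = Add(4, Pow(J, 2), Mul(5, J)) (Function('v')(J) = Add(Add(Pow(J, 2), Mul(5, J)), 4) = Add(4, Pow(J, 2), Mul(5, J)))
Function('X')(K) = 1
Mul(I, Add(147, Function('X')(Function('v')(3)))) = Mul(2, Add(147, 1)) = Mul(2, 148) = 296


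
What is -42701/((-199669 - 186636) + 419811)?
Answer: -42701/33506 ≈ -1.2744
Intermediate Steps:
-42701/((-199669 - 186636) + 419811) = -42701/(-386305 + 419811) = -42701/33506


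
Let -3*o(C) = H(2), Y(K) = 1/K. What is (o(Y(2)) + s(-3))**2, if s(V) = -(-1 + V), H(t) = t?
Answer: 100/9 ≈ 11.111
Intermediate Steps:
o(C) = -2/3 (o(C) = -1/3*2 = -2/3)
s(V) = 1 - V
(o(Y(2)) + s(-3))**2 = (-2/3 + (1 - 1*(-3)))**2 = (-2/3 + (1 + 3))**2 = (-2/3 + 4)**2 = (10/3)**2 = 100/9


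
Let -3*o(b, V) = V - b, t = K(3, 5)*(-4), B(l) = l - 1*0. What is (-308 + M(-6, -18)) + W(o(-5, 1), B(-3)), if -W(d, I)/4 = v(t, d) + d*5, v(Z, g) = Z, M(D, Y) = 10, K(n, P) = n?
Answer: -210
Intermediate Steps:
B(l) = l (B(l) = l + 0 = l)
t = -12 (t = 3*(-4) = -12)
o(b, V) = -V/3 + b/3 (o(b, V) = -(V - b)/3 = -V/3 + b/3)
W(d, I) = 48 - 20*d (W(d, I) = -4*(-12 + d*5) = -4*(-12 + 5*d) = 48 - 20*d)
(-308 + M(-6, -18)) + W(o(-5, 1), B(-3)) = (-308 + 10) + (48 - 20*(-⅓*1 + (⅓)*(-5))) = -298 + (48 - 20*(-⅓ - 5/3)) = -298 + (48 - 20*(-2)) = -298 + (48 + 40) = -298 + 88 = -210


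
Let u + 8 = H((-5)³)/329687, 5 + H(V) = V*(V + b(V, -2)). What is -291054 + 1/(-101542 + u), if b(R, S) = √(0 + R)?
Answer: (-181908750*√5 + 9744400380018107*I)/(5*(-6695939846*I + 125*√5)) ≈ -2.9105e+5 + 7.276e-12*I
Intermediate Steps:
b(R, S) = √R
H(V) = -5 + V*(V + √V)
u = -2621876/329687 - 625*I*√5/329687 (u = -8 + (-5 + ((-5)³)² + ((-5)³)^(3/2))/329687 = -8 + (-5 + (-125)² + (-125)^(3/2))*(1/329687) = -8 + (-5 + 15625 - 625*I*√5)*(1/329687) = -8 + (15620 - 625*I*√5)*(1/329687) = -8 + (15620/329687 - 625*I*√5/329687) = -2621876/329687 - 625*I*√5/329687 ≈ -7.9526 - 0.004239*I)
-291054 + 1/(-101542 + u) = -291054 + 1/(-101542 + (-2621876/329687 - 625*I*√5/329687)) = -291054 + 1/(-33479699230/329687 - 625*I*√5/329687)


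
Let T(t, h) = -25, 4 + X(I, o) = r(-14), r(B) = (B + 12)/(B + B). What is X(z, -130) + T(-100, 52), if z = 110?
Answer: -405/14 ≈ -28.929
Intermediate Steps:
r(B) = (12 + B)/(2*B) (r(B) = (12 + B)/((2*B)) = (12 + B)*(1/(2*B)) = (12 + B)/(2*B))
X(I, o) = -55/14 (X(I, o) = -4 + (½)*(12 - 14)/(-14) = -4 + (½)*(-1/14)*(-2) = -4 + 1/14 = -55/14)
X(z, -130) + T(-100, 52) = -55/14 - 25 = -405/14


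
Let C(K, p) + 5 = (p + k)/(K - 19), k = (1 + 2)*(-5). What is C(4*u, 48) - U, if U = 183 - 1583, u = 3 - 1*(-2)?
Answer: 1428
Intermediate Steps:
u = 5 (u = 3 + 2 = 5)
k = -15 (k = 3*(-5) = -15)
C(K, p) = -5 + (-15 + p)/(-19 + K) (C(K, p) = -5 + (p - 15)/(K - 19) = -5 + (-15 + p)/(-19 + K))
U = -1400
C(4*u, 48) - U = (80 + 48 - 20*5)/(-19 + 4*5) - 1*(-1400) = (80 + 48 - 5*20)/(-19 + 20) + 1400 = (80 + 48 - 100)/1 + 1400 = 1*28 + 1400 = 28 + 1400 = 1428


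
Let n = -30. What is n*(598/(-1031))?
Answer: 17940/1031 ≈ 17.401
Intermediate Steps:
n*(598/(-1031)) = -17940/(-1031) = -17940*(-1)/1031 = -30*(-598/1031) = 17940/1031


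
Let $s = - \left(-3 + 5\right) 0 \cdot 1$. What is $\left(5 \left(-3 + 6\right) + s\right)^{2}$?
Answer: $225$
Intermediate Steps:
$s = 0$ ($s = - 2 \cdot 0 \cdot 1 = \left(-1\right) 0 \cdot 1 = 0 \cdot 1 = 0$)
$\left(5 \left(-3 + 6\right) + s\right)^{2} = \left(5 \left(-3 + 6\right) + 0\right)^{2} = \left(5 \cdot 3 + 0\right)^{2} = \left(15 + 0\right)^{2} = 15^{2} = 225$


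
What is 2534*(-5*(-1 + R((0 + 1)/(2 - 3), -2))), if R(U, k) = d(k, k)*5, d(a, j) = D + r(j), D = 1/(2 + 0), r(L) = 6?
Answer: -399105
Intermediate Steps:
D = ½ (D = 1/2 = ½ ≈ 0.50000)
d(a, j) = 13/2 (d(a, j) = ½ + 6 = 13/2)
R(U, k) = 65/2 (R(U, k) = (13/2)*5 = 65/2)
2534*(-5*(-1 + R((0 + 1)/(2 - 3), -2))) = 2534*(-5*(-1 + 65/2)) = 2534*(-5*63/2) = 2534*(-315/2) = -399105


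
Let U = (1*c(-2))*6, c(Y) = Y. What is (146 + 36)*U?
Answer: -2184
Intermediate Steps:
U = -12 (U = (1*(-2))*6 = -2*6 = -12)
(146 + 36)*U = (146 + 36)*(-12) = 182*(-12) = -2184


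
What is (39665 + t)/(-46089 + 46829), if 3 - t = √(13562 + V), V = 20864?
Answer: 9917/185 - √34426/740 ≈ 53.355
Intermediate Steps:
t = 3 - √34426 (t = 3 - √(13562 + 20864) = 3 - √34426 ≈ -182.54)
(39665 + t)/(-46089 + 46829) = (39665 + (3 - √34426))/(-46089 + 46829) = (39668 - √34426)/740 = (39668 - √34426)*(1/740) = 9917/185 - √34426/740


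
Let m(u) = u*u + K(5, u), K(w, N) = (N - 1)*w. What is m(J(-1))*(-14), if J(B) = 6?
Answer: -854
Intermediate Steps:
K(w, N) = w*(-1 + N) (K(w, N) = (-1 + N)*w = w*(-1 + N))
m(u) = -5 + u**2 + 5*u (m(u) = u*u + 5*(-1 + u) = u**2 + (-5 + 5*u) = -5 + u**2 + 5*u)
m(J(-1))*(-14) = (-5 + 6**2 + 5*6)*(-14) = (-5 + 36 + 30)*(-14) = 61*(-14) = -854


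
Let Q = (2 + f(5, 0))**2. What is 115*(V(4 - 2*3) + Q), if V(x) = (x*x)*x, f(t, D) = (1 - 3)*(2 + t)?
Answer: 15640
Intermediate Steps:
f(t, D) = -4 - 2*t (f(t, D) = -2*(2 + t) = -4 - 2*t)
V(x) = x**3 (V(x) = x**2*x = x**3)
Q = 144 (Q = (2 + (-4 - 2*5))**2 = (2 + (-4 - 10))**2 = (2 - 14)**2 = (-12)**2 = 144)
115*(V(4 - 2*3) + Q) = 115*((4 - 2*3)**3 + 144) = 115*((4 - 6)**3 + 144) = 115*((-2)**3 + 144) = 115*(-8 + 144) = 115*136 = 15640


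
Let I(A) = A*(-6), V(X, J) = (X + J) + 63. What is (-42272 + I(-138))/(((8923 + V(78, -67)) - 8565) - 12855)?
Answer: 41444/12423 ≈ 3.3361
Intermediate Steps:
V(X, J) = 63 + J + X (V(X, J) = (J + X) + 63 = 63 + J + X)
I(A) = -6*A
(-42272 + I(-138))/(((8923 + V(78, -67)) - 8565) - 12855) = (-42272 - 6*(-138))/(((8923 + (63 - 67 + 78)) - 8565) - 12855) = (-42272 + 828)/(((8923 + 74) - 8565) - 12855) = -41444/((8997 - 8565) - 12855) = -41444/(432 - 12855) = -41444/(-12423) = -41444*(-1/12423) = 41444/12423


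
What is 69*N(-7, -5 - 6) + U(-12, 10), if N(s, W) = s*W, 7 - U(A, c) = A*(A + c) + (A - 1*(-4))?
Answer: 5304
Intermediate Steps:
U(A, c) = 3 - A - A*(A + c) (U(A, c) = 7 - (A*(A + c) + (A - 1*(-4))) = 7 - (A*(A + c) + (A + 4)) = 7 - (A*(A + c) + (4 + A)) = 7 - (4 + A + A*(A + c)) = 7 + (-4 - A - A*(A + c)) = 3 - A - A*(A + c))
N(s, W) = W*s
69*N(-7, -5 - 6) + U(-12, 10) = 69*((-5 - 6)*(-7)) + (3 - 1*(-12) - 1*(-12)² - 1*(-12)*10) = 69*(-11*(-7)) + (3 + 12 - 1*144 + 120) = 69*77 + (3 + 12 - 144 + 120) = 5313 - 9 = 5304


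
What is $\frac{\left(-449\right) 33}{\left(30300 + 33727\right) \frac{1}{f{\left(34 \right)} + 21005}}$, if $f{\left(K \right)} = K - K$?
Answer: $- \frac{311231085}{64027} \approx -4860.9$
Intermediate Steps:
$f{\left(K \right)} = 0$
$\frac{\left(-449\right) 33}{\left(30300 + 33727\right) \frac{1}{f{\left(34 \right)} + 21005}} = \frac{\left(-449\right) 33}{\left(30300 + 33727\right) \frac{1}{0 + 21005}} = - \frac{14817}{64027 \cdot \frac{1}{21005}} = - \frac{14817}{\frac{64027}{21005}} = \left(-14817\right) \frac{21005}{64027} = - \frac{311231085}{64027}$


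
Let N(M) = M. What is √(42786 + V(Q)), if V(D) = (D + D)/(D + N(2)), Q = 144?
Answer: 9*√2815026/73 ≈ 206.85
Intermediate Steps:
V(D) = 2*D/(2 + D) (V(D) = (D + D)/(D + 2) = (2*D)/(2 + D) = 2*D/(2 + D))
√(42786 + V(Q)) = √(42786 + 2*144/(2 + 144)) = √(42786 + 2*144/146) = √(42786 + 2*144*(1/146)) = √(42786 + 144/73) = √(3123522/73) = 9*√2815026/73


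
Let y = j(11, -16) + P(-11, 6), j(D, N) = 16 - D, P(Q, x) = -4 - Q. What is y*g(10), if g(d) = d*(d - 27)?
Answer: -2040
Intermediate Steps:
g(d) = d*(-27 + d)
y = 12 (y = (16 - 1*11) + (-4 - 1*(-11)) = (16 - 11) + (-4 + 11) = 5 + 7 = 12)
y*g(10) = 12*(10*(-27 + 10)) = 12*(10*(-17)) = 12*(-170) = -2040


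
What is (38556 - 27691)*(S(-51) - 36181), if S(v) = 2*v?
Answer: -394214795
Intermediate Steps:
(38556 - 27691)*(S(-51) - 36181) = (38556 - 27691)*(2*(-51) - 36181) = 10865*(-102 - 36181) = 10865*(-36283) = -394214795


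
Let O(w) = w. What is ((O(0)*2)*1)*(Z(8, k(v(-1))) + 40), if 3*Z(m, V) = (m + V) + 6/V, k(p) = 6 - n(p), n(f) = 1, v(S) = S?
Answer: 0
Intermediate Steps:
k(p) = 5 (k(p) = 6 - 1*1 = 6 - 1 = 5)
Z(m, V) = 2/V + V/3 + m/3 (Z(m, V) = ((m + V) + 6/V)/3 = ((V + m) + 6/V)/3 = (V + m + 6/V)/3 = 2/V + V/3 + m/3)
((O(0)*2)*1)*(Z(8, k(v(-1))) + 40) = ((0*2)*1)*((1/3)*(6 + 5*(5 + 8))/5 + 40) = (0*1)*((1/3)*(1/5)*(6 + 5*13) + 40) = 0*((1/3)*(1/5)*(6 + 65) + 40) = 0*((1/3)*(1/5)*71 + 40) = 0*(71/15 + 40) = 0*(671/15) = 0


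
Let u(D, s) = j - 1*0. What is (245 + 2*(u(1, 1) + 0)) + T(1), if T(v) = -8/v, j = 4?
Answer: 245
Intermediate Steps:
u(D, s) = 4 (u(D, s) = 4 - 1*0 = 4 + 0 = 4)
(245 + 2*(u(1, 1) + 0)) + T(1) = (245 + 2*(4 + 0)) - 8/1 = (245 + 2*4) - 8*1 = (245 + 8) - 8 = 253 - 8 = 245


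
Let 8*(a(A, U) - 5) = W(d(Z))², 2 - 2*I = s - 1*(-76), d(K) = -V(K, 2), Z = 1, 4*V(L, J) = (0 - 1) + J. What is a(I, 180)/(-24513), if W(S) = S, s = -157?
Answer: -641/3137664 ≈ -0.00020429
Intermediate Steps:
V(L, J) = -¼ + J/4 (V(L, J) = ((0 - 1) + J)/4 = (-1 + J)/4 = -¼ + J/4)
d(K) = -¼ (d(K) = -(-¼ + (¼)*2) = -(-¼ + ½) = -1*¼ = -¼)
I = 83/2 (I = 1 - (-157 - 1*(-76))/2 = 1 - (-157 + 76)/2 = 1 - ½*(-81) = 1 + 81/2 = 83/2 ≈ 41.500)
a(A, U) = 641/128 (a(A, U) = 5 + (-¼)²/8 = 5 + (⅛)*(1/16) = 5 + 1/128 = 641/128)
a(I, 180)/(-24513) = (641/128)/(-24513) = (641/128)*(-1/24513) = -641/3137664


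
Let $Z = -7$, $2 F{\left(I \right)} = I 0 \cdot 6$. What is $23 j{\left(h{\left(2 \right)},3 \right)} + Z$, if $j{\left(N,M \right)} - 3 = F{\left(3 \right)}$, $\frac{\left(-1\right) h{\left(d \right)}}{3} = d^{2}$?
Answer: $62$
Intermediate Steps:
$F{\left(I \right)} = 0$ ($F{\left(I \right)} = \frac{I 0 \cdot 6}{2} = \frac{0 \cdot 6}{2} = \frac{1}{2} \cdot 0 = 0$)
$h{\left(d \right)} = - 3 d^{2}$
$j{\left(N,M \right)} = 3$ ($j{\left(N,M \right)} = 3 + 0 = 3$)
$23 j{\left(h{\left(2 \right)},3 \right)} + Z = 23 \cdot 3 - 7 = 69 - 7 = 62$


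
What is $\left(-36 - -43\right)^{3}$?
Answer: $343$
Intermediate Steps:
$\left(-36 - -43\right)^{3} = \left(-36 + 43\right)^{3} = 7^{3} = 343$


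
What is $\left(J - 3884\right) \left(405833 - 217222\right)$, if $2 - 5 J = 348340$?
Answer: $- \frac{69363204138}{5} \approx -1.3873 \cdot 10^{10}$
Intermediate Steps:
$J = - \frac{348338}{5}$ ($J = \frac{2}{5} - 69668 = - \frac{348338}{5} \approx -69668.0$)
$\left(J - 3884\right) \left(405833 - 217222\right) = \left(- \frac{348338}{5} - 3884\right) \left(405833 - 217222\right) = \left(- \frac{367758}{5}\right) 188611 = - \frac{69363204138}{5}$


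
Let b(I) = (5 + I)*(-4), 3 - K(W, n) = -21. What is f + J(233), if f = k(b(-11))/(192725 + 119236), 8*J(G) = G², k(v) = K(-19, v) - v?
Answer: 54289/8 ≈ 6786.1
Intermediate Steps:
K(W, n) = 24 (K(W, n) = 3 - 1*(-21) = 3 + 21 = 24)
b(I) = -20 - 4*I
k(v) = 24 - v
J(G) = G²/8
f = 0 (f = (24 - (-20 - 4*(-11)))/(192725 + 119236) = (24 - (-20 + 44))/311961 = (24 - 1*24)*(1/311961) = (24 - 24)*(1/311961) = 0*(1/311961) = 0)
f + J(233) = 0 + (⅛)*233² = 0 + (⅛)*54289 = 0 + 54289/8 = 54289/8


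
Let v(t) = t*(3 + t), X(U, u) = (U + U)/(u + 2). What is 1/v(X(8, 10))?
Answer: 9/52 ≈ 0.17308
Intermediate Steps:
X(U, u) = 2*U/(2 + u) (X(U, u) = (2*U)/(2 + u) = 2*U/(2 + u))
1/v(X(8, 10)) = 1/((2*8/(2 + 10))*(3 + 2*8/(2 + 10))) = 1/((2*8/12)*(3 + 2*8/12)) = 1/((2*8*(1/12))*(3 + 2*8*(1/12))) = 1/(4*(3 + 4/3)/3) = 1/((4/3)*(13/3)) = 1/(52/9) = 9/52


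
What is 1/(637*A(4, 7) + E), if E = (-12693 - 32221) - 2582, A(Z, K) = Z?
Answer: -1/44948 ≈ -2.2248e-5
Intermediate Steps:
E = -47496 (E = -44914 - 2582 = -47496)
1/(637*A(4, 7) + E) = 1/(637*4 - 47496) = 1/(2548 - 47496) = 1/(-44948) = -1/44948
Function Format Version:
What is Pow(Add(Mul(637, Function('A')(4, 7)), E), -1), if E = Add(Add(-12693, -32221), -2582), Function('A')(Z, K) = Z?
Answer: Rational(-1, 44948) ≈ -2.2248e-5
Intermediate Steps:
E = -47496 (E = Add(-44914, -2582) = -47496)
Pow(Add(Mul(637, Function('A')(4, 7)), E), -1) = Pow(Add(Mul(637, 4), -47496), -1) = Pow(Add(2548, -47496), -1) = Pow(-44948, -1) = Rational(-1, 44948)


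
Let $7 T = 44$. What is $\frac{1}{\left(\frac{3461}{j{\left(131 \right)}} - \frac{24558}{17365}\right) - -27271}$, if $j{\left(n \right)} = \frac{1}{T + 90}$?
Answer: $\frac{121555}{43822333109} \approx 2.7738 \cdot 10^{-6}$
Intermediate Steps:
$T = \frac{44}{7}$ ($T = \frac{1}{7} \cdot 44 = \frac{44}{7} \approx 6.2857$)
$j{\left(n \right)} = \frac{7}{674}$ ($j{\left(n \right)} = \frac{1}{\frac{44}{7} + 90} = \frac{1}{\frac{674}{7}} = \frac{7}{674}$)
$\frac{1}{\left(\frac{3461}{j{\left(131 \right)}} - \frac{24558}{17365}\right) - -27271} = \frac{1}{\left(\frac{3461}{\frac{7}{674}} - \frac{24558}{17365}\right) - -27271} = \frac{1}{\left(3461 \cdot \frac{674}{7} - \frac{24558}{17365}\right) + 27271} = \frac{1}{\left(\frac{2332714}{7} - \frac{24558}{17365}\right) + 27271} = \frac{1}{\frac{40507406704}{121555} + 27271} = \frac{1}{\frac{43822333109}{121555}} = \frac{121555}{43822333109}$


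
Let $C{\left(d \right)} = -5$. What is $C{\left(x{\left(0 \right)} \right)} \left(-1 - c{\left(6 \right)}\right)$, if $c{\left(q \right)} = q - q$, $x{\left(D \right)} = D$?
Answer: $5$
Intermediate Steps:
$c{\left(q \right)} = 0$
$C{\left(x{\left(0 \right)} \right)} \left(-1 - c{\left(6 \right)}\right) = - 5 \left(-1 - 0\right) = - 5 \left(-1 + 0\right) = \left(-5\right) \left(-1\right) = 5$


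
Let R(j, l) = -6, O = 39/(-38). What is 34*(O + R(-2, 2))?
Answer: -4539/19 ≈ -238.89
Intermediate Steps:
O = -39/38 (O = 39*(-1/38) = -39/38 ≈ -1.0263)
34*(O + R(-2, 2)) = 34*(-39/38 - 6) = 34*(-267/38) = -4539/19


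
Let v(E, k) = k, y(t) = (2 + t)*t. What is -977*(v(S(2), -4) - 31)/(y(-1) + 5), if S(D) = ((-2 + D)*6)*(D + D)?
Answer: 34195/4 ≈ 8548.8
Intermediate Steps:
S(D) = 2*D*(-12 + 6*D) (S(D) = (-12 + 6*D)*(2*D) = 2*D*(-12 + 6*D))
y(t) = t*(2 + t)
-977*(v(S(2), -4) - 31)/(y(-1) + 5) = -977*(-4 - 31)/(-(2 - 1) + 5) = -(-34195)/(-1*1 + 5) = -(-34195)/(-1 + 5) = -(-34195)/4 = -977*(-35/4) = 34195/4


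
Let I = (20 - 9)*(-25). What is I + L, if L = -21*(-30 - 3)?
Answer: 418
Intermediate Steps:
I = -275 (I = 11*(-25) = -275)
L = 693 (L = -21*(-33) = 693)
I + L = -275 + 693 = 418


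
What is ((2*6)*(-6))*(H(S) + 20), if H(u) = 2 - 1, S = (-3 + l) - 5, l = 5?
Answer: -1512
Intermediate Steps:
S = -3 (S = (-3 + 5) - 5 = 2 - 5 = -3)
H(u) = 1
((2*6)*(-6))*(H(S) + 20) = ((2*6)*(-6))*(1 + 20) = (12*(-6))*21 = -72*21 = -1512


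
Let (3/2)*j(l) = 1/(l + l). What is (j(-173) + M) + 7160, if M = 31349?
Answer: 19986170/519 ≈ 38509.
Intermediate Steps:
j(l) = 1/(3*l) (j(l) = 2/(3*(l + l)) = 2/(3*((2*l))) = 2*(1/(2*l))/3 = 1/(3*l))
(j(-173) + M) + 7160 = ((⅓)/(-173) + 31349) + 7160 = ((⅓)*(-1/173) + 31349) + 7160 = (-1/519 + 31349) + 7160 = 16270130/519 + 7160 = 19986170/519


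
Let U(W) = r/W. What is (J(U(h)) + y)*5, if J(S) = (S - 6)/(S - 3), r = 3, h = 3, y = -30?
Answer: -275/2 ≈ -137.50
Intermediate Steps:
U(W) = 3/W
J(S) = (-6 + S)/(-3 + S)
(J(U(h)) + y)*5 = ((-6 + 3/3)/(-3 + 3/3) - 30)*5 = ((-6 + 3*(⅓))/(-3 + 3*(⅓)) - 30)*5 = ((-6 + 1)/(-3 + 1) - 30)*5 = (-5/(-2) - 30)*5 = (-½*(-5) - 30)*5 = (5/2 - 30)*5 = -55/2*5 = -275/2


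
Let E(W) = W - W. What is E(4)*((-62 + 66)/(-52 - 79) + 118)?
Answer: 0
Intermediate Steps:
E(W) = 0
E(4)*((-62 + 66)/(-52 - 79) + 118) = 0*((-62 + 66)/(-52 - 79) + 118) = 0*(4/(-131) + 118) = 0*(4*(-1/131) + 118) = 0*(-4/131 + 118) = 0*(15454/131) = 0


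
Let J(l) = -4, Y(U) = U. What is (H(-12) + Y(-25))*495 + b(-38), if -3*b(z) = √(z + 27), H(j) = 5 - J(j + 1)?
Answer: -7920 - I*√11/3 ≈ -7920.0 - 1.1055*I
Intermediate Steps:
H(j) = 9 (H(j) = 5 - 1*(-4) = 5 + 4 = 9)
b(z) = -√(27 + z)/3 (b(z) = -√(z + 27)/3 = -√(27 + z)/3)
(H(-12) + Y(-25))*495 + b(-38) = (9 - 25)*495 - √(27 - 38)/3 = -16*495 - I*√11/3 = -7920 - I*√11/3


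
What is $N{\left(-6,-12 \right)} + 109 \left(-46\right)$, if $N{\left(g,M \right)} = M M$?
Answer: $-4870$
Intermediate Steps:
$N{\left(g,M \right)} = M^{2}$
$N{\left(-6,-12 \right)} + 109 \left(-46\right) = \left(-12\right)^{2} + 109 \left(-46\right) = 144 - 5014 = -4870$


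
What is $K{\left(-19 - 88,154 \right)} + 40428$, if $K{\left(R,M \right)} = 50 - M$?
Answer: $40324$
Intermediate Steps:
$K{\left(-19 - 88,154 \right)} + 40428 = \left(50 - 154\right) + 40428 = -104 + 40428 = 40324$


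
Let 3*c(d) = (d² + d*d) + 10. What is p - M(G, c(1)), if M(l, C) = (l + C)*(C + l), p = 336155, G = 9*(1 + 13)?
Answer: 319255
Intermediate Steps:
G = 126 (G = 9*14 = 126)
c(d) = 10/3 + 2*d²/3 (c(d) = ((d² + d*d) + 10)/3 = ((d² + d²) + 10)/3 = (2*d² + 10)/3 = (10 + 2*d²)/3 = 10/3 + 2*d²/3)
M(l, C) = (C + l)² (M(l, C) = (C + l)*(C + l) = (C + l)²)
p - M(G, c(1)) = 336155 - ((10/3 + (⅔)*1²) + 126)² = 336155 - ((10/3 + (⅔)*1) + 126)² = 336155 - ((10/3 + ⅔) + 126)² = 336155 - (4 + 126)² = 336155 - 1*130² = 336155 - 1*16900 = 336155 - 16900 = 319255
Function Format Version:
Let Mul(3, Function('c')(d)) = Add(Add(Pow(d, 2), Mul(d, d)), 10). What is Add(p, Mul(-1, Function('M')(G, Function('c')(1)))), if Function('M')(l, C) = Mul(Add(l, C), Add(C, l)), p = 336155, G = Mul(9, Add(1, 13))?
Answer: 319255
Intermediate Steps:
G = 126 (G = Mul(9, 14) = 126)
Function('c')(d) = Add(Rational(10, 3), Mul(Rational(2, 3), Pow(d, 2))) (Function('c')(d) = Mul(Rational(1, 3), Add(Add(Pow(d, 2), Mul(d, d)), 10)) = Mul(Rational(1, 3), Add(Add(Pow(d, 2), Pow(d, 2)), 10)) = Mul(Rational(1, 3), Add(Mul(2, Pow(d, 2)), 10)) = Mul(Rational(1, 3), Add(10, Mul(2, Pow(d, 2)))) = Add(Rational(10, 3), Mul(Rational(2, 3), Pow(d, 2))))
Function('M')(l, C) = Pow(Add(C, l), 2) (Function('M')(l, C) = Mul(Add(C, l), Add(C, l)) = Pow(Add(C, l), 2))
Add(p, Mul(-1, Function('M')(G, Function('c')(1)))) = Add(336155, Mul(-1, Pow(Add(Add(Rational(10, 3), Mul(Rational(2, 3), Pow(1, 2))), 126), 2))) = Add(336155, Mul(-1, Pow(Add(Add(Rational(10, 3), Mul(Rational(2, 3), 1)), 126), 2))) = Add(336155, Mul(-1, Pow(Add(Add(Rational(10, 3), Rational(2, 3)), 126), 2))) = Add(336155, Mul(-1, Pow(Add(4, 126), 2))) = Add(336155, Mul(-1, Pow(130, 2))) = Add(336155, Mul(-1, 16900)) = Add(336155, -16900) = 319255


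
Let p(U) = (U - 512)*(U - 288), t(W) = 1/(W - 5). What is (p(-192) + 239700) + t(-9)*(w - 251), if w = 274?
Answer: 8086657/14 ≈ 5.7762e+5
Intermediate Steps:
t(W) = 1/(-5 + W)
p(U) = (-512 + U)*(-288 + U)
(p(-192) + 239700) + t(-9)*(w - 251) = ((147456 + (-192)² - 800*(-192)) + 239700) + (274 - 251)/(-5 - 9) = ((147456 + 36864 + 153600) + 239700) + 23/(-14) = (337920 + 239700) - 1/14*23 = 577620 - 23/14 = 8086657/14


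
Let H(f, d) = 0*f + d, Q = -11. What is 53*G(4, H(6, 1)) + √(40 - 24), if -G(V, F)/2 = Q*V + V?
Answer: 4244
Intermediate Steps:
H(f, d) = d (H(f, d) = 0 + d = d)
G(V, F) = 20*V (G(V, F) = -2*(-11*V + V) = -(-20)*V = 20*V)
53*G(4, H(6, 1)) + √(40 - 24) = 53*(20*4) + √(40 - 24) = 53*80 + √16 = 4240 + 4 = 4244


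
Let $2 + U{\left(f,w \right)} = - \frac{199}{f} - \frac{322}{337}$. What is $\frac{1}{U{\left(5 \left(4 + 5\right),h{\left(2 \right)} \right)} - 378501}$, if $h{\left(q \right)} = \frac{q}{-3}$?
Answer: $- \frac{15165}{5740079548} \approx -2.642 \cdot 10^{-6}$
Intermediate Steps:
$h{\left(q \right)} = - \frac{q}{3}$ ($h{\left(q \right)} = q \left(- \frac{1}{3}\right) = - \frac{q}{3}$)
$U{\left(f,w \right)} = - \frac{996}{337} - \frac{199}{f}$ ($U{\left(f,w \right)} = -2 - \left(\frac{322}{337} + \frac{199}{f}\right) = - \frac{996}{337} - \frac{199}{f}$)
$\frac{1}{U{\left(5 \left(4 + 5\right),h{\left(2 \right)} \right)} - 378501} = \frac{1}{\left(- \frac{996}{337} - \frac{199}{5 \left(4 + 5\right)}\right) - 378501} = \frac{1}{\left(- \frac{996}{337} - \frac{199}{5 \cdot 9}\right) - 378501} = \frac{1}{\left(- \frac{996}{337} - \frac{199}{45}\right) - 378501} = \frac{1}{- \frac{111883}{15165} - 378501} = \frac{1}{- \frac{5740079548}{15165}} = - \frac{15165}{5740079548}$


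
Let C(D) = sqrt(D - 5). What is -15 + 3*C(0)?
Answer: -15 + 3*I*sqrt(5) ≈ -15.0 + 6.7082*I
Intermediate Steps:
C(D) = sqrt(-5 + D)
-15 + 3*C(0) = -15 + 3*sqrt(-5 + 0) = -15 + 3*sqrt(-5) = -15 + 3*(I*sqrt(5)) = -15 + 3*I*sqrt(5)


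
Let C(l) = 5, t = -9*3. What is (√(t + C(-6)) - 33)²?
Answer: (33 - I*√22)² ≈ 1067.0 - 309.57*I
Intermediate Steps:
t = -27
(√(t + C(-6)) - 33)² = (√(-27 + 5) - 33)² = (√(-22) - 33)² = (I*√22 - 33)² = (-33 + I*√22)²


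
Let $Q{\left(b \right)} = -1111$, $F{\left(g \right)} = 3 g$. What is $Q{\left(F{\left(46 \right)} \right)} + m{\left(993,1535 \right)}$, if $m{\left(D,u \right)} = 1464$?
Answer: $353$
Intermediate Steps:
$Q{\left(F{\left(46 \right)} \right)} + m{\left(993,1535 \right)} = -1111 + 1464 = 353$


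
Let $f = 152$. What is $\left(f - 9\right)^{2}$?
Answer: $20449$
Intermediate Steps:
$\left(f - 9\right)^{2} = \left(152 - 9\right)^{2} = 143^{2} = 20449$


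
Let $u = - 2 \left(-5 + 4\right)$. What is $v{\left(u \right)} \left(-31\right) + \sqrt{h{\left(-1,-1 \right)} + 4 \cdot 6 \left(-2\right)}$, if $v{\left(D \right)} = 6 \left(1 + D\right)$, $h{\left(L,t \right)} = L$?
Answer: $-558 + 7 i \approx -558.0 + 7.0 i$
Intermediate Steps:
$u = 2$ ($u = \left(-2\right) \left(-1\right) = 2$)
$v{\left(D \right)} = 6 + 6 D$
$v{\left(u \right)} \left(-31\right) + \sqrt{h{\left(-1,-1 \right)} + 4 \cdot 6 \left(-2\right)} = \left(6 + 6 \cdot 2\right) \left(-31\right) + \sqrt{-1 + 4 \cdot 6 \left(-2\right)} = \left(6 + 12\right) \left(-31\right) + \sqrt{-1 + 24 \left(-2\right)} = 18 \left(-31\right) + \sqrt{-1 - 48} = -558 + \sqrt{-49} = -558 + 7 i$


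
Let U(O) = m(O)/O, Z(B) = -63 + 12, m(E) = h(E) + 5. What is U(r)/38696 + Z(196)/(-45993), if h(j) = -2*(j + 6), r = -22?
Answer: 13905057/13051464272 ≈ 0.0010654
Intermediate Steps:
h(j) = -12 - 2*j (h(j) = -2*(6 + j) = -12 - 2*j)
m(E) = -7 - 2*E (m(E) = (-12 - 2*E) + 5 = -7 - 2*E)
Z(B) = -51
U(O) = (-7 - 2*O)/O
U(r)/38696 + Z(196)/(-45993) = (-2 - 7/(-22))/38696 - 51/(-45993) = (-2 - 7*(-1/22))*(1/38696) - 51*(-1/45993) = (-2 + 7/22)*(1/38696) + 17/15331 = -37/22*1/38696 + 17/15331 = -37/851312 + 17/15331 = 13905057/13051464272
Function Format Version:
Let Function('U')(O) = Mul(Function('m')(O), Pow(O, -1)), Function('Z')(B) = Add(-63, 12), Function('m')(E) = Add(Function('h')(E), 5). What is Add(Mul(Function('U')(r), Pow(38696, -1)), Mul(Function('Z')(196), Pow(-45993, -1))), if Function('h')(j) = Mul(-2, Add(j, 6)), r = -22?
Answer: Rational(13905057, 13051464272) ≈ 0.0010654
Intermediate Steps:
Function('h')(j) = Add(-12, Mul(-2, j)) (Function('h')(j) = Mul(-2, Add(6, j)) = Add(-12, Mul(-2, j)))
Function('m')(E) = Add(-7, Mul(-2, E)) (Function('m')(E) = Add(Add(-12, Mul(-2, E)), 5) = Add(-7, Mul(-2, E)))
Function('Z')(B) = -51
Function('U')(O) = Mul(Pow(O, -1), Add(-7, Mul(-2, O))) (Function('U')(O) = Mul(Add(-7, Mul(-2, O)), Pow(O, -1)) = Mul(Pow(O, -1), Add(-7, Mul(-2, O))))
Add(Mul(Function('U')(r), Pow(38696, -1)), Mul(Function('Z')(196), Pow(-45993, -1))) = Add(Mul(Add(-2, Mul(-7, Pow(-22, -1))), Pow(38696, -1)), Mul(-51, Pow(-45993, -1))) = Add(Mul(Add(-2, Mul(-7, Rational(-1, 22))), Rational(1, 38696)), Mul(-51, Rational(-1, 45993))) = Add(Mul(Add(-2, Rational(7, 22)), Rational(1, 38696)), Rational(17, 15331)) = Add(Mul(Rational(-37, 22), Rational(1, 38696)), Rational(17, 15331)) = Add(Rational(-37, 851312), Rational(17, 15331)) = Rational(13905057, 13051464272)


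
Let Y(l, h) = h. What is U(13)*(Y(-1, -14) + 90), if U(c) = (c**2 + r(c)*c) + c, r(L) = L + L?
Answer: 39520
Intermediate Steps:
r(L) = 2*L
U(c) = c + 3*c**2 (U(c) = (c**2 + (2*c)*c) + c = (c**2 + 2*c**2) + c = 3*c**2 + c = c + 3*c**2)
U(13)*(Y(-1, -14) + 90) = (13*(1 + 3*13))*(-14 + 90) = (13*(1 + 39))*76 = (13*40)*76 = 520*76 = 39520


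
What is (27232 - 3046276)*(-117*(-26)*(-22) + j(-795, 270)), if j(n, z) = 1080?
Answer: 198785933136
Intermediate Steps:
(27232 - 3046276)*(-117*(-26)*(-22) + j(-795, 270)) = (27232 - 3046276)*(-117*(-26)*(-22) + 1080) = -3019044*(3042*(-22) + 1080) = -3019044*(-66924 + 1080) = -3019044*(-65844) = 198785933136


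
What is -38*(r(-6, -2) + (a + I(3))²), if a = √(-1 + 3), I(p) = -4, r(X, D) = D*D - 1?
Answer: -798 + 304*√2 ≈ -368.08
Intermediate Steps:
r(X, D) = -1 + D² (r(X, D) = D² - 1 = -1 + D²)
a = √2 ≈ 1.4142
-38*(r(-6, -2) + (a + I(3))²) = -38*((-1 + (-2)²) + (√2 - 4)²) = -38*((-1 + 4) + (-4 + √2)²) = -38*(3 + (-4 + √2)²) = -114 - 38*(-4 + √2)²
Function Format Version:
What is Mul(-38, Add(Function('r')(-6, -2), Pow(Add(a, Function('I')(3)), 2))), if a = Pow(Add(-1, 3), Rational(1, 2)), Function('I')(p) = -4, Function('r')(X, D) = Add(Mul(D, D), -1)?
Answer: Add(-798, Mul(304, Pow(2, Rational(1, 2)))) ≈ -368.08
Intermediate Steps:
Function('r')(X, D) = Add(-1, Pow(D, 2)) (Function('r')(X, D) = Add(Pow(D, 2), -1) = Add(-1, Pow(D, 2)))
a = Pow(2, Rational(1, 2)) ≈ 1.4142
Mul(-38, Add(Function('r')(-6, -2), Pow(Add(a, Function('I')(3)), 2))) = Mul(-38, Add(Add(-1, Pow(-2, 2)), Pow(Add(Pow(2, Rational(1, 2)), -4), 2))) = Mul(-38, Add(Add(-1, 4), Pow(Add(-4, Pow(2, Rational(1, 2))), 2))) = Mul(-38, Add(3, Pow(Add(-4, Pow(2, Rational(1, 2))), 2))) = Add(-114, Mul(-38, Pow(Add(-4, Pow(2, Rational(1, 2))), 2)))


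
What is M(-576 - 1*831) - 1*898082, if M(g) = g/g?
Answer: -898081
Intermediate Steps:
M(g) = 1
M(-576 - 1*831) - 1*898082 = 1 - 1*898082 = 1 - 898082 = -898081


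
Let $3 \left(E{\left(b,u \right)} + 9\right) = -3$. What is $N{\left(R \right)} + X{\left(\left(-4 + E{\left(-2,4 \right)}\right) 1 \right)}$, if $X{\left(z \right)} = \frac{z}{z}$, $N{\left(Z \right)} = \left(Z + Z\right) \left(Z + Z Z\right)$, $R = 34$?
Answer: $80921$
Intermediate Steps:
$E{\left(b,u \right)} = -10$ ($E{\left(b,u \right)} = -9 + \frac{1}{3} \left(-3\right) = -9 - 1 = -10$)
$N{\left(Z \right)} = 2 Z \left(Z + Z^{2}\right)$
$X{\left(z \right)} = 1$
$N{\left(R \right)} + X{\left(\left(-4 + E{\left(-2,4 \right)}\right) 1 \right)} = 2 \cdot 34^{2} \left(1 + 34\right) + 1 = 2 \cdot 1156 \cdot 35 + 1 = 80920 + 1 = 80921$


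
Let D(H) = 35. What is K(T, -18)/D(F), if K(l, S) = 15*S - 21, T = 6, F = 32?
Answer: -291/35 ≈ -8.3143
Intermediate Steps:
K(l, S) = -21 + 15*S
K(T, -18)/D(F) = (-21 + 15*(-18))/35 = (-21 - 270)*(1/35) = -291*1/35 = -291/35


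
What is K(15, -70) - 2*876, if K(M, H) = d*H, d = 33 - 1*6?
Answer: -3642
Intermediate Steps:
d = 27 (d = 33 - 6 = 27)
K(M, H) = 27*H
K(15, -70) - 2*876 = 27*(-70) - 2*876 = -1890 - 1752 = -3642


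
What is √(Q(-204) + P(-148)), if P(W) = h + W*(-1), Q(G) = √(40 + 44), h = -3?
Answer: √(145 + 2*√21) ≈ 12.416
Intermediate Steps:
Q(G) = 2*√21 (Q(G) = √84 = 2*√21)
P(W) = -3 - W (P(W) = -3 + W*(-1) = -3 - W)
√(Q(-204) + P(-148)) = √(2*√21 + (-3 - 1*(-148))) = √(2*√21 + (-3 + 148)) = √(2*√21 + 145) = √(145 + 2*√21)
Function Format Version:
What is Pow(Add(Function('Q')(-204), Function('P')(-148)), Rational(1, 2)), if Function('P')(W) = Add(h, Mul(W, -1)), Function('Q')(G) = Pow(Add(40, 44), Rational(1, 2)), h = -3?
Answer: Pow(Add(145, Mul(2, Pow(21, Rational(1, 2)))), Rational(1, 2)) ≈ 12.416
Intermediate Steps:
Function('Q')(G) = Mul(2, Pow(21, Rational(1, 2))) (Function('Q')(G) = Pow(84, Rational(1, 2)) = Mul(2, Pow(21, Rational(1, 2))))
Function('P')(W) = Add(-3, Mul(-1, W)) (Function('P')(W) = Add(-3, Mul(W, -1)) = Add(-3, Mul(-1, W)))
Pow(Add(Function('Q')(-204), Function('P')(-148)), Rational(1, 2)) = Pow(Add(Mul(2, Pow(21, Rational(1, 2))), Add(-3, Mul(-1, -148))), Rational(1, 2)) = Pow(Add(Mul(2, Pow(21, Rational(1, 2))), Add(-3, 148)), Rational(1, 2)) = Pow(Add(Mul(2, Pow(21, Rational(1, 2))), 145), Rational(1, 2)) = Pow(Add(145, Mul(2, Pow(21, Rational(1, 2)))), Rational(1, 2))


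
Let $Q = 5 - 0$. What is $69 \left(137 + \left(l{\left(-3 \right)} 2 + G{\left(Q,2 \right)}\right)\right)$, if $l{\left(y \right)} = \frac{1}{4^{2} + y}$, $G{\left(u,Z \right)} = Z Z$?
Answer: $\frac{126615}{13} \approx 9739.6$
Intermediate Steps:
$Q = 5$ ($Q = 5 + 0 = 5$)
$G{\left(u,Z \right)} = Z^{2}$
$l{\left(y \right)} = \frac{1}{16 + y}$
$69 \left(137 + \left(l{\left(-3 \right)} 2 + G{\left(Q,2 \right)}\right)\right) = 69 \left(137 + \left(\frac{1}{16 - 3} \cdot 2 + 2^{2}\right)\right) = 69 \left(137 + \left(\frac{1}{13} \cdot 2 + 4\right)\right) = 69 \left(137 + \left(\frac{2}{13} + 4\right)\right) = 69 \left(137 + \frac{54}{13}\right) = 69 \cdot \frac{1835}{13} = \frac{126615}{13}$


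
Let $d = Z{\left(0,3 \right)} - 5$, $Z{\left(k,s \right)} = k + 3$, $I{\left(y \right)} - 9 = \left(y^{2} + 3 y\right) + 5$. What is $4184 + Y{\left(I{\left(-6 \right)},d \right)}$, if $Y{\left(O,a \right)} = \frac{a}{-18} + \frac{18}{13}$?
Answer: $\frac{489703}{117} \approx 4185.5$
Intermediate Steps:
$I{\left(y \right)} = 14 + y^{2} + 3 y$ ($I{\left(y \right)} = 9 + \left(\left(y^{2} + 3 y\right) + 5\right) = 9 + \left(5 + y^{2} + 3 y\right) = 14 + y^{2} + 3 y$)
$Z{\left(k,s \right)} = 3 + k$
$d = -2$ ($d = \left(3 + 0\right) - 5 = 3 - 5 = -2$)
$Y{\left(O,a \right)} = \frac{18}{13} - \frac{a}{18}$ ($Y{\left(O,a \right)} = a \left(- \frac{1}{18}\right) + 18 \cdot \frac{1}{13} = - \frac{a}{18} + \frac{18}{13} = \frac{18}{13} - \frac{a}{18}$)
$4184 + Y{\left(I{\left(-6 \right)},d \right)} = 4184 + \left(\frac{18}{13} - - \frac{1}{9}\right) = 4184 + \left(\frac{18}{13} + \frac{1}{9}\right) = 4184 + \frac{175}{117} = \frac{489703}{117}$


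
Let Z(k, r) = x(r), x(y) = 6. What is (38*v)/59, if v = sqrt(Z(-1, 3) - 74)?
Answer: 76*I*sqrt(17)/59 ≈ 5.3111*I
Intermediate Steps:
Z(k, r) = 6
v = 2*I*sqrt(17) (v = sqrt(6 - 74) = sqrt(-68) = 2*I*sqrt(17) ≈ 8.2462*I)
(38*v)/59 = (38*(2*I*sqrt(17)))/59 = (76*I*sqrt(17))*(1/59) = 76*I*sqrt(17)/59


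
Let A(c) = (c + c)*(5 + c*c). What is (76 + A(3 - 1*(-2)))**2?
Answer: 141376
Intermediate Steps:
A(c) = 2*c*(5 + c**2) (A(c) = (2*c)*(5 + c**2) = 2*c*(5 + c**2))
(76 + A(3 - 1*(-2)))**2 = (76 + 2*(3 - 1*(-2))*(5 + (3 - 1*(-2))**2))**2 = (76 + 2*(3 + 2)*(5 + (3 + 2)**2))**2 = (76 + 2*5*(5 + 5**2))**2 = (76 + 2*5*(5 + 25))**2 = (76 + 2*5*30)**2 = (76 + 300)**2 = 376**2 = 141376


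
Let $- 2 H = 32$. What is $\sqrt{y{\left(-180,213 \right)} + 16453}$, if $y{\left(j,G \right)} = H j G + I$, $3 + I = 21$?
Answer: $\sqrt{629911} \approx 793.67$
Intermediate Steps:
$I = 18$ ($I = -3 + 21 = 18$)
$H = -16$ ($H = \left(- \frac{1}{2}\right) 32 = -16$)
$y{\left(j,G \right)} = 18 - 16 G j$ ($y{\left(j,G \right)} = - 16 j G + 18 = - 16 G j + 18 = 18 - 16 G j$)
$\sqrt{y{\left(-180,213 \right)} + 16453} = \sqrt{\left(18 - 3408 \left(-180\right)\right) + 16453} = \sqrt{\left(18 + 613440\right) + 16453} = \sqrt{613458 + 16453} = \sqrt{629911}$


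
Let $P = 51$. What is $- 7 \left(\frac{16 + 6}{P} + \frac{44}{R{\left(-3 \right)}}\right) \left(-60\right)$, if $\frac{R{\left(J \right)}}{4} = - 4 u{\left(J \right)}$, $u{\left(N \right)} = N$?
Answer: $\frac{9625}{17} \approx 566.18$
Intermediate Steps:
$R{\left(J \right)} = - 16 J$ ($R{\left(J \right)} = 4 \left(- 4 J\right) = - 16 J$)
$- 7 \left(\frac{16 + 6}{P} + \frac{44}{R{\left(-3 \right)}}\right) \left(-60\right) = - 7 \left(\frac{16 + 6}{51} + \frac{44}{\left(-16\right) \left(-3\right)}\right) \left(-60\right) = - 7 \left(22 \cdot \frac{1}{51} + \frac{44}{48}\right) \left(-60\right) = - 7 \left(\frac{22}{51} + 44 \cdot \frac{1}{48}\right) \left(-60\right) = - 7 \left(\frac{22}{51} + \frac{11}{12}\right) \left(-60\right) = \left(-7\right) \frac{275}{204} \left(-60\right) = \left(- \frac{1925}{204}\right) \left(-60\right) = \frac{9625}{17}$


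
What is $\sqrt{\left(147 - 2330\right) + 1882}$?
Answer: $i \sqrt{301} \approx 17.349 i$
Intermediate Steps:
$\sqrt{\left(147 - 2330\right) + 1882} = \sqrt{-2183 + 1882} = \sqrt{-301} = i \sqrt{301}$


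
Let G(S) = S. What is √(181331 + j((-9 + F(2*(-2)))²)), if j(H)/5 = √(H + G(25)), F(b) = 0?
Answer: √(181331 + 5*√106) ≈ 425.89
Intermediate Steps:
j(H) = 5*√(25 + H) (j(H) = 5*√(H + 25) = 5*√(25 + H))
√(181331 + j((-9 + F(2*(-2)))²)) = √(181331 + 5*√(25 + (-9 + 0)²)) = √(181331 + 5*√(25 + (-9)²)) = √(181331 + 5*√(25 + 81)) = √(181331 + 5*√106)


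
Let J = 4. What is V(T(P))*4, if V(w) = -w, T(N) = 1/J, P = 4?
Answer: -1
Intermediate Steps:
T(N) = ¼ (T(N) = 1/4 = ¼)
V(T(P))*4 = -1*¼*4 = -¼*4 = -1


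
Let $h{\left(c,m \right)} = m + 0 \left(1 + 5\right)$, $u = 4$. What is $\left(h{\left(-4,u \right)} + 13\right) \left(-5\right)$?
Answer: $-85$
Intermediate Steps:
$h{\left(c,m \right)} = m$ ($h{\left(c,m \right)} = m + 0 \cdot 6 = m + 0 = m$)
$\left(h{\left(-4,u \right)} + 13\right) \left(-5\right) = \left(4 + 13\right) \left(-5\right) = 17 \left(-5\right) = -85$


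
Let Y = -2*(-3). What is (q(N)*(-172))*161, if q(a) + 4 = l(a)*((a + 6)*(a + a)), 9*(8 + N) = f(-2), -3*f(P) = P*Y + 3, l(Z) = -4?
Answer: 26473552/9 ≈ 2.9415e+6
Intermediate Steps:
Y = 6
f(P) = -1 - 2*P (f(P) = -(P*6 + 3)/3 = -(6*P + 3)/3 = -(3 + 6*P)/3 = -1 - 2*P)
N = -23/3 (N = -8 + (-1 - 2*(-2))/9 = -8 + (-1 + 4)/9 = -8 + (1/9)*3 = -8 + 1/3 = -23/3 ≈ -7.6667)
q(a) = -4 - 8*a*(6 + a) (q(a) = -4 - 4*(a + 6)*(a + a) = -4 - 4*(6 + a)*2*a = -4 - 8*a*(6 + a))
(q(N)*(-172))*161 = ((-4 - 48*(-23/3) - 8*(-23/3)**2)*(-172))*161 = ((-4 + 368 - 8*529/9)*(-172))*161 = ((-4 + 368 - 4232/9)*(-172))*161 = -956/9*(-172)*161 = (164432/9)*161 = 26473552/9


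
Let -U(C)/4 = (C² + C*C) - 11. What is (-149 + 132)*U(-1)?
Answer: -612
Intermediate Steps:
U(C) = 44 - 8*C² (U(C) = -4*((C² + C*C) - 11) = -4*((C² + C²) - 11) = -4*(2*C² - 11) = -4*(-11 + 2*C²) = 44 - 8*C²)
(-149 + 132)*U(-1) = (-149 + 132)*(44 - 8*(-1)²) = -17*(44 - 8*1) = -17*(44 - 8) = -17*36 = -612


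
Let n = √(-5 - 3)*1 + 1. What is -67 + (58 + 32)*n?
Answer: 23 + 180*I*√2 ≈ 23.0 + 254.56*I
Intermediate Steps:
n = 1 + 2*I*√2 (n = √(-8)*1 + 1 = (2*I*√2)*1 + 1 = 2*I*√2 + 1 = 1 + 2*I*√2 ≈ 1.0 + 2.8284*I)
-67 + (58 + 32)*n = -67 + (58 + 32)*(1 + 2*I*√2) = -67 + 90*(1 + 2*I*√2) = -67 + (90 + 180*I*√2) = 23 + 180*I*√2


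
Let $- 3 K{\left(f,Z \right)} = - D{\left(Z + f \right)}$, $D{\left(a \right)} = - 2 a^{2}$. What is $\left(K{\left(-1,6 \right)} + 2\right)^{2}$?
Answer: $\frac{1936}{9} \approx 215.11$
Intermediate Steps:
$K{\left(f,Z \right)} = - \frac{2 \left(Z + f\right)^{2}}{3}$ ($K{\left(f,Z \right)} = - \frac{\left(-1\right) \left(- 2 \left(Z + f\right)^{2}\right)}{3} = - \frac{2 \left(Z + f\right)^{2}}{3}$)
$\left(K{\left(-1,6 \right)} + 2\right)^{2} = \left(- \frac{2 \left(6 - 1\right)^{2}}{3} + 2\right)^{2} = \left(- \frac{2 \cdot 5^{2}}{3} + 2\right)^{2} = \left(\left(- \frac{2}{3}\right) 25 + 2\right)^{2} = \left(- \frac{50}{3} + 2\right)^{2} = \left(- \frac{44}{3}\right)^{2} = \frac{1936}{9}$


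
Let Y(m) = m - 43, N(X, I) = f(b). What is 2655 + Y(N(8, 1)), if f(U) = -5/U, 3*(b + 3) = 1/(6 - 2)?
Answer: 18296/7 ≈ 2613.7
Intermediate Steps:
b = -35/12 (b = -3 + 1/(3*(6 - 2)) = -3 + (⅓)/4 = -3 + (⅓)*(¼) = -3 + 1/12 = -35/12 ≈ -2.9167)
N(X, I) = 12/7 (N(X, I) = -5/(-35/12) = -5*(-12/35) = 12/7)
Y(m) = -43 + m
2655 + Y(N(8, 1)) = 2655 + (-43 + 12/7) = 2655 - 289/7 = 18296/7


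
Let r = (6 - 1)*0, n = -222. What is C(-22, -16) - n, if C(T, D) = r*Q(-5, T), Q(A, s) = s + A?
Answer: 222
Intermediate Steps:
Q(A, s) = A + s
r = 0 (r = 5*0 = 0)
C(T, D) = 0 (C(T, D) = 0*(-5 + T) = 0)
C(-22, -16) - n = 0 - 1*(-222) = 0 + 222 = 222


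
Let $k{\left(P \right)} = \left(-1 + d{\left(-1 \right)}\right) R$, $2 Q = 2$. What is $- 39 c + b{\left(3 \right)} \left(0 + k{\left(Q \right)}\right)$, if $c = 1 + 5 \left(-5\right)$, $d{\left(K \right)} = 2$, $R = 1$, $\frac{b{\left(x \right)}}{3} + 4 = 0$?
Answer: $924$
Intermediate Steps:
$Q = 1$ ($Q = \frac{1}{2} \cdot 2 = 1$)
$b{\left(x \right)} = -12$ ($b{\left(x \right)} = -12 + 3 \cdot 0 = -12 + 0 = -12$)
$k{\left(P \right)} = 1$ ($k{\left(P \right)} = \left(-1 + 2\right) 1 = 1 \cdot 1 = 1$)
$c = -24$ ($c = 1 - 25 = -24$)
$- 39 c + b{\left(3 \right)} \left(0 + k{\left(Q \right)}\right) = \left(-39\right) \left(-24\right) - 12 \left(0 + 1\right) = 936 - 12 = 924$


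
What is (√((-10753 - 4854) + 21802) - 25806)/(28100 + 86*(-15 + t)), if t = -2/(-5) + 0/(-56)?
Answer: -5865/6101 + 5*√6195/134222 ≈ -0.95839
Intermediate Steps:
t = ⅖ (t = -2*(-⅕) + 0*(-1/56) = ⅖ + 0 = ⅖ ≈ 0.40000)
(√((-10753 - 4854) + 21802) - 25806)/(28100 + 86*(-15 + t)) = (√((-10753 - 4854) + 21802) - 25806)/(28100 + 86*(-15 + ⅖)) = (√(-15607 + 21802) - 25806)/(28100 + 86*(-73/5)) = (√6195 - 25806)/(28100 - 6278/5) = (-25806 + √6195)/(134222/5) = (-25806 + √6195)*(5/134222) = -5865/6101 + 5*√6195/134222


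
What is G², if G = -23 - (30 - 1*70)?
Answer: 289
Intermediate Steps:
G = 17 (G = -23 - (30 - 70) = -23 - 1*(-40) = -23 + 40 = 17)
G² = 17² = 289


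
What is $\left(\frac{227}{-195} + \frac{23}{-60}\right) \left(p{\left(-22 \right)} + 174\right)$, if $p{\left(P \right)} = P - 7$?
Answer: $- \frac{35003}{156} \approx -224.38$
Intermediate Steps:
$p{\left(P \right)} = -7 + P$
$\left(\frac{227}{-195} + \frac{23}{-60}\right) \left(p{\left(-22 \right)} + 174\right) = \left(\frac{227}{-195} + \frac{23}{-60}\right) \left(\left(-7 - 22\right) + 174\right) = \left(227 \left(- \frac{1}{195}\right) + 23 \left(- \frac{1}{60}\right)\right) \left(-29 + 174\right) = \left(- \frac{227}{195} - \frac{23}{60}\right) 145 = \left(- \frac{1207}{780}\right) 145 = - \frac{35003}{156}$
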